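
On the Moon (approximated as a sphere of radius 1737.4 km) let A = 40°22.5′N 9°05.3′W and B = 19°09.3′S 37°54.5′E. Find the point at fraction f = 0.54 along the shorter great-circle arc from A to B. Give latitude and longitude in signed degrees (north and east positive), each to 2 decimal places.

9.08°, 18.75°

The central angle between A and B is δ = 1.2888 rad.
With f = 0.54, the slerp weights are sin((1−f)δ)/sin δ = 0.5817 and sin(fδ)/sin δ = 0.6675.
Weighted sum of the unit vectors: (0.5817)·(0.7523,-0.1203,0.6478) + (0.6675)·(0.7453,0.5804,-0.3281) = (0.9351, 0.3174, 0.1578).
Converting back: φ = atan2(z, √(x²+y²)) = 9.08°, λ = atan2(y, x) = 18.75°.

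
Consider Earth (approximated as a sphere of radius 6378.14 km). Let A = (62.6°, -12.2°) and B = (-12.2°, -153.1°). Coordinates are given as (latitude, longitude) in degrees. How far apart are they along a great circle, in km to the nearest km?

13632 km

In radians: φ₁ = 1.0926, φ₂ = -0.2129, Δλ = -140.900° = -2.4592 rad.
cos c = sin φ₁ sin φ₂ + cos φ₁ cos φ₂ cos Δλ = (0.8878)(-0.2113) + (0.4602)(0.9774)(-0.7760) = -0.53669,
so c = arccos(-0.53669) = 2.13730 rad.
Distance = R·c = 6378.14 × 2.1373 ≈ 13632 km.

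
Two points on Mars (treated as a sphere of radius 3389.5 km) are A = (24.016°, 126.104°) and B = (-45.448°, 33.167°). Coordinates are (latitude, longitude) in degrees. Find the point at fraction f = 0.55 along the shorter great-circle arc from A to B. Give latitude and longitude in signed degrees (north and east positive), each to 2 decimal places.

-19.07°, 83.47°

Central angle δ = 1.8995 rad. Interpolating on the sphere with fraction f = 0.55:
P = [sin((1−f)δ)·A + sin(fδ)·B] / sin δ = 0.7971·A + 0.9137·B in Cartesian coordinates,
giving P = (0.1076, 0.9390, -0.3267), i.e. latitude -19.07°, longitude 83.47°.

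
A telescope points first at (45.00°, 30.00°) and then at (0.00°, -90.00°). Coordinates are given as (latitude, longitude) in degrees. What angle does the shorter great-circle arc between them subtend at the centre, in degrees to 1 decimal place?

With latitudes φ₁ = 45.000°, φ₂ = 0.000° and longitude difference Δλ = -120.000°:
Haversine: a = sin²(Δφ/2) + cos φ₁ cos φ₂ sin²(Δλ/2) = 0.1464 + (0.7071)(1.0000)(0.7500) = 0.67678.
Central angle c = 2·arcsin(√a) = 1.93216 rad.
So the angular separation is 110.7°.

110.7°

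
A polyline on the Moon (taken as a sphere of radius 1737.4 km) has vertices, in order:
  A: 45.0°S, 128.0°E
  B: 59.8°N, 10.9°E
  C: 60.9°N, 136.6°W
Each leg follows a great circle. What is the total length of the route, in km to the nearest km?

5984 km

Leg A→B: central angle 2.4546 rad, distance 4264.6 km.
Leg B→C: central angle 0.9898 rad, distance 1719.7 km.
Total: 4264.6 + 1719.7 ≈ 5984 km.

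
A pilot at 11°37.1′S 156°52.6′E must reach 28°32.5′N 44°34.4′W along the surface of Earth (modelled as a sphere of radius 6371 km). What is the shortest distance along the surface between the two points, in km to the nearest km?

Let φ₁ = -0.2028 rad, φ₂ = 0.4981 rad, and Δλ = 2.7672 rad.
cos c = sin φ₁ sin φ₂ + cos φ₁ cos φ₂ cos Δλ = (-0.2014)(0.4778) + (0.9795)(0.8785)(-0.9307) = -0.89710,
so c = arccos(-0.89710) = 2.68395 rad.
Distance = R·c = 6371 × 2.6839 ≈ 17099 km.

17099 km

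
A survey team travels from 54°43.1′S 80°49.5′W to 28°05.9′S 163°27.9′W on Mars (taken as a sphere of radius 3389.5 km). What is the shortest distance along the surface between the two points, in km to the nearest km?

3743 km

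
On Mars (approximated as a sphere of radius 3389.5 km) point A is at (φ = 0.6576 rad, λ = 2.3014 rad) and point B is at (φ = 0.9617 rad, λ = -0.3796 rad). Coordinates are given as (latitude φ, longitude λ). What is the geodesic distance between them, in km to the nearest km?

4999 km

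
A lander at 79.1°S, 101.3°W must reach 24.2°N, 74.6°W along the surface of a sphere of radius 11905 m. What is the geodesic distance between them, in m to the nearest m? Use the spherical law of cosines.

21689 m

Let φ₁ = -1.3806 rad, φ₂ = 0.4224 rad, and Δλ = 0.4660 rad.
cos c = sin φ₁ sin φ₂ + cos φ₁ cos φ₂ cos Δλ = (-0.9820)(0.4099) + (0.1891)(0.9121)(0.8934) = -0.24844,
so c = arccos(-0.24844) = 1.82187 rad.
Distance = R·c = 11905 × 1.8219 ≈ 21689 m.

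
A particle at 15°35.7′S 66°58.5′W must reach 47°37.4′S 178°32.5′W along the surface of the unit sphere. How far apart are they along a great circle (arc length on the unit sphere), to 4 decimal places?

Let φ₁ = -0.2722 rad, φ₂ = -0.8312 rad, and Δλ = -1.9472 rad.
Haversine: a = sin²(Δφ/2) + cos φ₁ cos φ₂ sin²(Δλ/2) = 0.0761 + (0.9632)(0.6740)(0.6838) = 0.52002.
Central angle c = 2·arcsin(√a) = 1.61084 rad.
On the unit sphere the arc length equals the central angle: 1.6108.

1.6108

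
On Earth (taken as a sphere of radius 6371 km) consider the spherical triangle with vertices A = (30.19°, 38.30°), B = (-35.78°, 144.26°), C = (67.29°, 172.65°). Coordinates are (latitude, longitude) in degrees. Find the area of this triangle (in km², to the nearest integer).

85221138 km²

Side lengths (central angles): a = 1.8378, b = 1.3381, c = 2.0793 rad; semiperimeter s = 2.6276.
By l'Huilier's theorem, tan(E/4) = √[tan(s/2) tan((s−a)/2) tan((s−b)/2) tan((s−c)/2)], giving spherical excess E = 2.0996 rad.
Area = E·R² = 2.0996 × (6371)² ≈ 85221138 km².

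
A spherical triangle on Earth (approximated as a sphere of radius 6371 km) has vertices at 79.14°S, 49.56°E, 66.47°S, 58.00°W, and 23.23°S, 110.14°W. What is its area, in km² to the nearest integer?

7753766 km²

Side lengths (central angles): a = 0.9437, b = 1.3439, c = 0.4997 rad; semiperimeter s = 1.3936.
By l'Huilier's theorem, tan(E/4) = √[tan(s/2) tan((s−a)/2) tan((s−b)/2) tan((s−c)/2)], giving spherical excess E = 0.1910 rad.
Area = E·R² = 0.1910 × (6371)² ≈ 7753766 km².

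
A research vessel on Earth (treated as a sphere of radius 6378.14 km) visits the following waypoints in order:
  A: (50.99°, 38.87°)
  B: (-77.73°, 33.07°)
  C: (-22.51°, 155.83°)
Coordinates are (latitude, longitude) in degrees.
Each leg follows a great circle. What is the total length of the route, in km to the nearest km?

22624 km

Leg A→B: central angle 2.2475 rad, distance 14334.7 km.
Leg B→C: central angle 1.2996 rad, distance 8289.2 km.
Total: 14334.7 + 8289.2 ≈ 22624 km.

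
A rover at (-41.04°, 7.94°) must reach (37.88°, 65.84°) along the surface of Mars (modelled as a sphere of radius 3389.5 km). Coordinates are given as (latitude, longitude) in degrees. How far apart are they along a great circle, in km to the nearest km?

5619 km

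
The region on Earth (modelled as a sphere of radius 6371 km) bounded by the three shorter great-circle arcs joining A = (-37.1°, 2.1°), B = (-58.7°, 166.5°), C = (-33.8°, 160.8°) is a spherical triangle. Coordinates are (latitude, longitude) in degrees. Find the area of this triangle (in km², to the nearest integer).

7890581 km²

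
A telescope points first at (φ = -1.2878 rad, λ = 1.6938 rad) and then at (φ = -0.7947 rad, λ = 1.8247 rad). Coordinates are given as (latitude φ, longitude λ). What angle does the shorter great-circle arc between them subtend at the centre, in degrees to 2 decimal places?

28.45°

Let φ₁ = -1.2878 rad, φ₂ = -0.7947 rad, and Δλ = 0.1309 rad.
cos c = sin φ₁ sin φ₂ + cos φ₁ cos φ₂ cos Δλ = (-0.9602)(-0.7137) + (0.2792)(0.7005)(0.9914) = 0.87920,
so c = arccos(0.87920) = 0.49662 rad.
So the angular separation is 28.45°.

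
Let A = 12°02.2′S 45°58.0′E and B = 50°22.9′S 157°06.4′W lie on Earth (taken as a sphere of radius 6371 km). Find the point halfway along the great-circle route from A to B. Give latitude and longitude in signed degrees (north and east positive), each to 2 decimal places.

-64.62°, 78.53°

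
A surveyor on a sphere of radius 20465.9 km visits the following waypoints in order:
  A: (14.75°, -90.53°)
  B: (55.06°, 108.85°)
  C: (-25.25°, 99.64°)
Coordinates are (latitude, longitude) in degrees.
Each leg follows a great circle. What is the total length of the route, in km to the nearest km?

Leg A→B: central angle 1.8899 rad, distance 38679.3 km.
Leg B→C: central angle 1.4084 rad, distance 28825.1 km.
Total: 38679.3 + 28825.1 ≈ 67504 km.

67504 km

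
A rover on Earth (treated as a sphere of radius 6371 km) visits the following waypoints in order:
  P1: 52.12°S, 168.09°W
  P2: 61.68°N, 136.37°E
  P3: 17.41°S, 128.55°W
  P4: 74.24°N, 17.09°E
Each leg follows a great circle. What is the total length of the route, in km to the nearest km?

38896 km

Leg P1→P2: central angle 2.1294 rad, distance 13566.5 km.
Leg P2→P3: central angle 1.8791 rad, distance 11972.0 km.
Leg P3→P4: central angle 2.0966 rad, distance 13357.4 km.
Total: 13566.5 + 11972.0 + 13357.4 ≈ 38896 km.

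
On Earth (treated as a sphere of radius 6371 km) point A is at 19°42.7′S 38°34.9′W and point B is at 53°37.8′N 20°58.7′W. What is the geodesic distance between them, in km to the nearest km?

8328 km

In radians: φ₁ = -0.3440, φ₂ = 0.9360, Δλ = 17.603° = 0.3072 rad.
Haversine: a = sin²(Δφ/2) + cos φ₁ cos φ₂ sin²(Δλ/2) = 0.3567 + (0.9414)(0.5930)(0.0234) = 0.36974.
Central angle c = 2·arcsin(√a) = 1.30723 rad.
Distance = R·c = 6371 × 1.3072 ≈ 8328 km.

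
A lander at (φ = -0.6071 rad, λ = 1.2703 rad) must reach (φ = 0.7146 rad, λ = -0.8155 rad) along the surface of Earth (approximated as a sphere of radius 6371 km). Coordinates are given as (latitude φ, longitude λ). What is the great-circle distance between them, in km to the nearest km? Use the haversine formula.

14766 km

Let φ₁ = -0.6071 rad, φ₂ = 0.7146 rad, and Δλ = -2.0858 rad.
Haversine: a = sin²(Δφ/2) + cos φ₁ cos φ₂ sin²(Δλ/2) = 0.3767 + (0.8213)(0.7554)(0.7463) = 0.83970.
Central angle c = 2·arcsin(√a) = 2.31775 rad.
Distance = R·c = 6371 × 2.3178 ≈ 14766 km.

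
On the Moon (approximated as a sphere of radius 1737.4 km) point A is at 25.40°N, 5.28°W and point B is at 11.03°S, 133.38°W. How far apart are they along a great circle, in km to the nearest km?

3911 km

In radians: φ₁ = 0.4433, φ₂ = -0.1925, Δλ = -128.100° = -2.2358 rad.
cos c = sin φ₁ sin φ₂ + cos φ₁ cos φ₂ cos Δλ = (0.4289)(-0.1913) + (0.9033)(0.9815)(-0.6170) = -0.62916,
so c = arccos(-0.62916) = 2.25127 rad.
Distance = R·c = 1737.4 × 2.2513 ≈ 3911 km.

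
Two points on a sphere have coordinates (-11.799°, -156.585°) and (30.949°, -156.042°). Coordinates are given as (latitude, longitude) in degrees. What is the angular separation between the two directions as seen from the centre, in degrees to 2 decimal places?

42.75°

With latitudes φ₁ = -11.799°, φ₂ = 30.949° and longitude difference Δλ = 0.543°:
Haversine: a = sin²(Δφ/2) + cos φ₁ cos φ₂ sin²(Δλ/2) = 0.1328 + (0.9789)(0.8576)(0.0000) = 0.13285.
Central angle c = 2·arcsin(√a) = 0.74615 rad.
So the angular separation is 42.75°.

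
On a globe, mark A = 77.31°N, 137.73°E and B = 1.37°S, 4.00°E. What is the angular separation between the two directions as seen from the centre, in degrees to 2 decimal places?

100.09°

In radians: φ₁ = 1.3493, φ₂ = -0.0239, Δλ = -133.730° = -2.3340 rad.
cos c = sin φ₁ sin φ₂ + cos φ₁ cos φ₂ cos Δλ = (0.9756)(-0.0239) + (0.2197)(0.9997)(-0.6913) = -0.17513,
so c = arccos(-0.17513) = 1.74684 rad.
So the angular separation is 100.09°.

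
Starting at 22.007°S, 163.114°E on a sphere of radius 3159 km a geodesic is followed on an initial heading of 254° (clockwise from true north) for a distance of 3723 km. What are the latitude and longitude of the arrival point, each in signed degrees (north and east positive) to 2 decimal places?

Angular distance δ = d/R = 3723/3159 = 1.17854 rad; initial bearing θ = 4.4331 rad.
sin φ₂ = sin φ₁ cos δ + cos φ₁ sin δ cos θ = (-0.3747)(0.3823) + (0.9271)(0.9240)(-0.2756) = -0.3794, so φ₂ = -22.30°.
Δλ = atan2(sin θ sin δ cos φ₁, cos δ − sin φ₁ sin φ₂) = atan2(-0.8235, 0.2401) = -73.745°.
λ₂ = 163.114° − 73.745° = 89.37°.

-22.30°, 89.37°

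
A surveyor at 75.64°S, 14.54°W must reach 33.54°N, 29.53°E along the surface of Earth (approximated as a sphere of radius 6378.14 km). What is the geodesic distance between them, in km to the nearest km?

In radians: φ₁ = -1.3202, φ₂ = 0.5854, Δλ = 44.070° = 0.7692 rad.
cos c = sin φ₁ sin φ₂ + cos φ₁ cos φ₂ cos Δλ = (-0.9688)(0.5525) + (0.2480)(0.8335)(0.7185) = -0.38673,
so c = arccos(-0.38673) = 1.96788 rad.
Distance = R·c = 6378.14 × 1.9679 ≈ 12551 km.

12551 km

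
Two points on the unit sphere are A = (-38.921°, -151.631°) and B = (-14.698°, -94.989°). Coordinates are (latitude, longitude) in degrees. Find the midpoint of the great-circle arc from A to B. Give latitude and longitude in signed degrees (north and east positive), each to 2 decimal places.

The central angle between A and B is δ = 0.9604 rad.
With f = 0.5, the slerp weights are sin((1−f)δ)/sin δ = 0.5638 and sin(fδ)/sin δ = 0.5638.
Weighted sum of the unit vectors: (0.5638)·(-0.6846,-0.3697,-0.6282) + (0.5638)·(-0.0841,-0.9636,-0.2537) = (-0.4334, -0.7516, -0.4972).
Converting back: φ = atan2(z, √(x²+y²)) = -29.82°, λ = atan2(y, x) = -119.97°.

-29.82°, -119.97°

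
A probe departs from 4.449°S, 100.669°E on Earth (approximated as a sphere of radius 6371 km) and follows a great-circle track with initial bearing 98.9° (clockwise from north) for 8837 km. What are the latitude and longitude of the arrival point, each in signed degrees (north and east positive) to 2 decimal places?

-9.54°, -179.28°

Angular distance δ = d/R = 8837/6371 = 1.38707 rad; initial bearing θ = 1.7261 rad.
sin φ₂ = sin φ₁ cos δ + cos φ₁ sin δ cos θ = (-0.0776)(0.1827) + (0.9970)(0.9832)(-0.1547) = -0.1658, so φ₂ = -9.54°.
Δλ = atan2(sin θ sin δ cos φ₁, cos δ − sin φ₁ sin φ₂) = atan2(0.9684, 0.1698) = 80.053°.
λ₂ = 100.669° + 80.053° = 180.72° → -179.28° after wrapping to (−180°, 180°].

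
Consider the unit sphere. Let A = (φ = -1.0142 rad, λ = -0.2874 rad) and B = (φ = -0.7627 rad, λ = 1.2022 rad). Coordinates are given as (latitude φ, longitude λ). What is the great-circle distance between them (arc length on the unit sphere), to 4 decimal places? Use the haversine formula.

0.9051

Let φ₁ = -1.0142 rad, φ₂ = -0.7627 rad, and Δλ = 1.4896 rad.
Haversine: a = sin²(Δφ/2) + cos φ₁ cos φ₂ sin²(Δλ/2) = 0.0157 + (0.5283)(0.7230)(0.4594) = 0.19121.
Central angle c = 2·arcsin(√a) = 0.90514 rad.
On the unit sphere the arc length equals the central angle: 0.9051.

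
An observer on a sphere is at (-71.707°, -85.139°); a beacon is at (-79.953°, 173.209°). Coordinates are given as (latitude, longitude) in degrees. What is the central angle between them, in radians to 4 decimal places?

0.3928 rad

With latitudes φ₁ = -71.707°, φ₂ = -79.953° and longitude difference Δλ = -101.652°:
Haversine: a = sin²(Δφ/2) + cos φ₁ cos φ₂ sin²(Δλ/2) = 0.0052 + (0.3139)(0.1745)(0.6010) = 0.03808.
Central angle c = 2·arcsin(√a) = 0.39279 rad.
So the angular separation is 0.3928 rad.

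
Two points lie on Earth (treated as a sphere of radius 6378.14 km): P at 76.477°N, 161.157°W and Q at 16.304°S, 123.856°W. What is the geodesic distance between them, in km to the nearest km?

With latitudes φ₁ = 76.477°, φ₂ = -16.304° and longitude difference Δλ = 37.301°:
Haversine: a = sin²(Δφ/2) + cos φ₁ cos φ₂ sin²(Δλ/2) = 0.5243 + (0.2338)(0.9598)(0.1023) = 0.54721.
Central angle c = 2·arcsin(√a) = 1.66536 rad.
Distance = R·c = 6378.14 × 1.6654 ≈ 10622 km.

10622 km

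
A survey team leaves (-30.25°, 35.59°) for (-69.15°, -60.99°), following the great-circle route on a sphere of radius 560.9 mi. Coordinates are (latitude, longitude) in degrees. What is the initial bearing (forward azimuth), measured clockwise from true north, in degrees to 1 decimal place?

203.1°

With φ₁ = -0.5280, φ₂ = -1.2069, Δλ = -1.6856 rad, the forward-azimuth formula gives
θ = atan2( sin Δλ cos φ₂ , cos φ₁ sin φ₂ − sin φ₁ cos φ₂ cos Δλ ) = atan2(-0.3536, -0.8278) = -156.87°.
Adding 360° brings this into [0°, 360°): 203.1°.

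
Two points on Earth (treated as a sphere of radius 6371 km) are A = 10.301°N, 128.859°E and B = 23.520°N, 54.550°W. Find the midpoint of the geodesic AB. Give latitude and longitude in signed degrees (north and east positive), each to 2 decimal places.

The central angle between A and B is δ = 2.5484 rad.
With f = 0.5, the slerp weights are sin((1−f)δ)/sin δ = 1.7109 and sin(fδ)/sin δ = 1.7109.
Weighted sum of the unit vectors: (1.7109)·(-0.6173,0.7661,0.1788) + (1.7109)·(0.5318,-0.7469,0.3991) = (-0.1463, 0.0328, 0.9887).
Converting back: φ = atan2(z, √(x²+y²)) = 81.38°, λ = atan2(y, x) = 167.34°.

81.38°, 167.34°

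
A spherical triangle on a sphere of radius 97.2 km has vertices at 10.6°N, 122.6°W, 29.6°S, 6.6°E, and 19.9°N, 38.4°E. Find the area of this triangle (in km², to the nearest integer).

Side lengths (central angles): a = 1.0161, b = 2.5171, c = 2.2537 rad; semiperimeter s = 2.8934.
By l'Huilier's theorem, tan(E/4) = √[tan(s/2) tan((s−a)/2) tan((s−b)/2) tan((s−c)/2)], giving spherical excess E = 2.7734 rad.
Area = E·R² = 2.7734 × (97.2)² ≈ 26202 km².

26202 km²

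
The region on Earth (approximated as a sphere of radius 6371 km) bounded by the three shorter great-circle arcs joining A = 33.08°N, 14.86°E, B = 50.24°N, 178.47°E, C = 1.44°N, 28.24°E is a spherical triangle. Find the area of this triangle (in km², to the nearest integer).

21086375 km²

Side lengths (central angles): a = 2.1361, b = 0.5942, c = 1.6655 rad; semiperimeter s = 2.1979.
By l'Huilier's theorem, tan(E/4) = √[tan(s/2) tan((s−a)/2) tan((s−b)/2) tan((s−c)/2)], giving spherical excess E = 0.5195 rad.
Area = E·R² = 0.5195 × (6371)² ≈ 21086375 km².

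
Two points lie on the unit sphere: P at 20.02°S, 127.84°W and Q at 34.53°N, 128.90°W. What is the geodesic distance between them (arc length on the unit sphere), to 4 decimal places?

With latitudes φ₁ = -20.020°, φ₂ = 34.530° and longitude difference Δλ = -1.060°:
cos c = sin φ₁ sin φ₂ + cos φ₁ cos φ₂ cos Δλ = (-0.3423)(0.5668) + (0.9396)(0.8238)(0.9998) = 0.57986,
so c = arccos(0.57986) = 0.95224 rad.
On the unit sphere the arc length equals the central angle: 0.9522.

0.9522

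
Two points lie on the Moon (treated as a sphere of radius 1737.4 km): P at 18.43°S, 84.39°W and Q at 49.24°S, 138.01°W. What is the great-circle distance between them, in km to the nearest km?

1596 km

In radians: φ₁ = -0.3217, φ₂ = -0.8594, Δλ = -53.620° = -0.9358 rad.
cos c = sin φ₁ sin φ₂ + cos φ₁ cos φ₂ cos Δλ = (-0.3161)(-0.7575) + (0.9487)(0.6529)(0.5931) = 0.60686,
so c = arccos(0.60686) = 0.91870 rad.
Distance = R·c = 1737.4 × 0.9187 ≈ 1596 km.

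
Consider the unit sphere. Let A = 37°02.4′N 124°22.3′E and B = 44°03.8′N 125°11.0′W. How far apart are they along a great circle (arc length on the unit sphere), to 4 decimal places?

Let φ₁ = 0.6465 rad, φ₂ = 0.7691 rad, and Δλ = 1.9276 rad.
Haversine: a = sin²(Δφ/2) + cos φ₁ cos φ₂ sin²(Δλ/2) = 0.0038 + (0.7982)(0.7186)(0.6747) = 0.39072.
Central angle c = 2·arcsin(√a) = 1.35045 rad.
On the unit sphere the arc length equals the central angle: 1.3505.

1.3505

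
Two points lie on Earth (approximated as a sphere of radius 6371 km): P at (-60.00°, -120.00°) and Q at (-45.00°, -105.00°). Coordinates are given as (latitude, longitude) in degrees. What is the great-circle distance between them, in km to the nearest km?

In radians: φ₁ = -1.0472, φ₂ = -0.7854, Δλ = 15.000° = 0.2618 rad.
cos c = sin φ₁ sin φ₂ + cos φ₁ cos φ₂ cos Δλ = (-0.8660)(-0.7071) + (0.5000)(0.7071)(0.9659) = 0.95388,
so c = arccos(0.95388) = 0.30489 rad.
Distance = R·c = 6371 × 0.3049 ≈ 1942 km.

1942 km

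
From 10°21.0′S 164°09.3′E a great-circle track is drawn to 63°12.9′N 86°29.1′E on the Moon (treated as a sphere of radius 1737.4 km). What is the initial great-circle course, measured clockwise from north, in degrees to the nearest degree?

334°

Δλ = -77.670° = -1.3556 rad.
y = sin Δλ · cos φ₂ = (-0.9769)(0.4506) = -0.4402
x = cos φ₁ sin φ₂ − sin φ₁ cos φ₂ cos Δλ = (0.9837)(0.8927) − (-0.1797)(0.4506)(0.2135) = 0.8955
θ = atan2(y, x) = -26.18°; adding 360° gives 334°.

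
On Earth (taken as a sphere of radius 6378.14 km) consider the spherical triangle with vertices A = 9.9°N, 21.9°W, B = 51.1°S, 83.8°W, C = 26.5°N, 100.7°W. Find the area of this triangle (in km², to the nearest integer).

43481002 km²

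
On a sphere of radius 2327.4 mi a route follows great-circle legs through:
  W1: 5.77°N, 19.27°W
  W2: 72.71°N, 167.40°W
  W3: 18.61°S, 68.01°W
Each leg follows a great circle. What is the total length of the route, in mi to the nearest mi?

8508 mi

Leg W1→W2: central angle 1.7266 rad, distance 4018.4 mi.
Leg W2→W3: central angle 1.9291 rad, distance 4489.7 mi.
Total: 4018.4 + 4489.7 ≈ 8508 mi.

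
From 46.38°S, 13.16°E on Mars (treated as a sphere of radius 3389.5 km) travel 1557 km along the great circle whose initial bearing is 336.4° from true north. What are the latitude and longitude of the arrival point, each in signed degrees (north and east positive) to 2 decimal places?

-21.63°, 2.15°

Angular distance δ = d/R = 1557/3389.5 = 0.45936 rad; initial bearing θ = 5.8713 rad.
sin φ₂ = sin φ₁ cos δ + cos φ₁ sin δ cos θ = (-0.7239)(0.8963) + (0.6899)(0.4434)(0.9164) = -0.3686, so φ₂ = -21.63°.
Δλ = atan2(sin θ sin δ cos φ₁, cos δ − sin φ₁ sin φ₂) = atan2(-0.1225, 0.6295) = -11.008°.
λ₂ = 13.160° − 11.008° = 2.15°.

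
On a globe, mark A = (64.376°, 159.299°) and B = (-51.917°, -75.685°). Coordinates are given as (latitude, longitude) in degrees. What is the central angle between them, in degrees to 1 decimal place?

In radians: φ₁ = 1.1236, φ₂ = -0.9061, Δλ = 125.016° = 2.1819 rad.
Haversine: a = sin²(Δφ/2) + cos φ₁ cos φ₂ sin²(Δλ/2) = 0.7215 + (0.4325)(0.6168)(0.7869) = 0.93138.
Central angle c = 2·arcsin(√a) = 2.61151 rad.
So the angular separation is 149.6°.

149.6°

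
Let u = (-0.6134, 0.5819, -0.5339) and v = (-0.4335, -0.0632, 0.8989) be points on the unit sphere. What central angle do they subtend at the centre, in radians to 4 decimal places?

1.8243 rad

u·v = -0.2508; |u| = 1.0000, |v| = 1.0000.
cos θ = (u·v)/(|u||v|) = -0.2508, so θ = 1.8243 rad.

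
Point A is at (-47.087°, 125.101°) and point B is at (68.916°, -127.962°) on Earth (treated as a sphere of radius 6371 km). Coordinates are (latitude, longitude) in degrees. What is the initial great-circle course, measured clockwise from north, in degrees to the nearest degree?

With φ₁ = -0.8218, φ₂ = 1.2028, Δλ = 1.8664 rad, the forward-azimuth formula gives
θ = atan2( sin Δλ cos φ₂ , cos φ₁ sin φ₂ − sin φ₁ cos φ₂ cos Δλ ) = atan2(0.3441, 0.5586) = 31.64°.
So the initial bearing is 32°.

32°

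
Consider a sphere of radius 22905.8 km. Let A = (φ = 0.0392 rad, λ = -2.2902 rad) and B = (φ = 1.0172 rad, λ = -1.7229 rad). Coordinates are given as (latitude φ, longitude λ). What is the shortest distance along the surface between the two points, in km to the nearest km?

With latitudes φ₁ = 2.246°, φ₂ = 58.281° and longitude difference Δλ = 32.504°:
cos c = sin φ₁ sin φ₂ + cos φ₁ cos φ₂ cos Δλ = (0.0392)(0.8506) + (0.9992)(0.5257)(0.8434) = 0.47639,
so c = arccos(0.47639) = 1.07425 rad.
Distance = R·c = 22905.8 × 1.0743 ≈ 24607 km.

24607 km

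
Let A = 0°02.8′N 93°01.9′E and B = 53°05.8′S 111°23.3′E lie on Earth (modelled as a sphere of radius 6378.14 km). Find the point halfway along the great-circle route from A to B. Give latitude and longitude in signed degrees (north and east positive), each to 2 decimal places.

-26.80°, 99.90°

The central angle between A and B is δ = 0.9652 rad.
With f = 0.5, the slerp weights are sin((1−f)δ)/sin δ = 0.5645 and sin(fδ)/sin δ = 0.5645.
Weighted sum of the unit vectors: (0.5645)·(-0.0529,0.9986,0.0008) + (0.5645)·(-0.2190,0.5591,-0.7996) = (-0.1535, 0.8793, -0.4509).
Converting back: φ = atan2(z, √(x²+y²)) = -26.80°, λ = atan2(y, x) = 99.90°.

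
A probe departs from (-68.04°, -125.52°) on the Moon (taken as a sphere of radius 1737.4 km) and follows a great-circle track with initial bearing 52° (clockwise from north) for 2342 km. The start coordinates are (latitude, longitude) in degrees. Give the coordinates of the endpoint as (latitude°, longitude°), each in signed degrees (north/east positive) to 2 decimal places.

Angular distance δ = d/R = 2342/1737.4 = 1.34799 rad; initial bearing θ = 0.9076 rad.
sin φ₂ = sin φ₁ cos δ + cos φ₁ sin δ cos θ = (-0.9274)(0.2210) + (0.3740)(0.9753)(0.6157) = 0.0196, so φ₂ = 1.12°.
Δλ = atan2(sin θ sin δ cos φ₁, cos δ − sin φ₁ sin φ₂) = atan2(0.2874, 0.2392) = 50.236°.
λ₂ = -125.520° + 50.236° = -75.28°.

1.12°, -75.28°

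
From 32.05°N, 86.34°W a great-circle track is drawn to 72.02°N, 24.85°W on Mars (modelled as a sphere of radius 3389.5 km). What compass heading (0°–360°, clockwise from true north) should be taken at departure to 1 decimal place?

Δλ = 61.490° = 1.0732 rad.
y = sin Δλ · cos φ₂ = (0.8787)(0.3087) = 0.2713
x = cos φ₁ sin φ₂ − sin φ₁ cos φ₂ cos Δλ = (0.8476)(0.9512) − (0.5307)(0.3087)(0.4773) = 0.7280
θ = atan2(y, x) = 20.44°, so the bearing is 20.4°.

20.4°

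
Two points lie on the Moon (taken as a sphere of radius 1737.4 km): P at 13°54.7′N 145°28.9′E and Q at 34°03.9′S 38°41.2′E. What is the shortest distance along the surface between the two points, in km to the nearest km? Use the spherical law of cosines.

With latitudes φ₁ = 13.912°, φ₂ = -34.065° and longitude difference Δλ = -106.795°:
cos c = sin φ₁ sin φ₂ + cos φ₁ cos φ₂ cos Δλ = (0.2404)(-0.5601) + (0.9707)(0.8284)(-0.2889) = -0.36701,
so c = arccos(-0.36701) = 1.94659 rad.
Distance = R·c = 1737.4 × 1.9466 ≈ 3382 km.

3382 km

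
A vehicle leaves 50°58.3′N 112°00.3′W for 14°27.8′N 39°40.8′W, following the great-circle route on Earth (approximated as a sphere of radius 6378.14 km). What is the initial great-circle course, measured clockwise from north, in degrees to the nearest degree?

Δλ = 72.325° = 1.2623 rad.
y = sin Δλ · cos φ₂ = (0.9528)(0.9683) = 0.9226
x = cos φ₁ sin φ₂ − sin φ₁ cos φ₂ cos Δλ = (0.6297)(0.2498) − (0.7768)(0.9683)(0.3036) = -0.0711
θ = atan2(y, x) = 94.41°, so the bearing is 94°.

94°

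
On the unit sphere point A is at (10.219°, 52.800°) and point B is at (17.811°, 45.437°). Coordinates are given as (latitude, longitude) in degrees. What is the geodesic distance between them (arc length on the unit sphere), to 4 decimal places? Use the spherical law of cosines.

0.1819

In radians: φ₁ = 0.1784, φ₂ = 0.3109, Δλ = -7.363° = -0.1285 rad.
cos c = sin φ₁ sin φ₂ + cos φ₁ cos φ₂ cos Δλ = (0.1774)(0.3059) + (0.9841)(0.9521)(0.9918) = 0.98351,
so c = arccos(0.98351) = 0.18187 rad.
On the unit sphere the arc length equals the central angle: 0.1819.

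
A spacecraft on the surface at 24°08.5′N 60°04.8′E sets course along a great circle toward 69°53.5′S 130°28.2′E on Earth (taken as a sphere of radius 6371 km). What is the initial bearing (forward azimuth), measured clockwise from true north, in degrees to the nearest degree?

160°

Δλ = 70.390° = 1.2285 rad.
y = sin Δλ · cos φ₂ = (0.9420)(0.3438) = 0.3239
x = cos φ₁ sin φ₂ − sin φ₁ cos φ₂ cos Δλ = (0.9125)(-0.9390) − (0.4090)(0.3438)(0.3356) = -0.9041
θ = atan2(y, x) = 160.29°, so the bearing is 160°.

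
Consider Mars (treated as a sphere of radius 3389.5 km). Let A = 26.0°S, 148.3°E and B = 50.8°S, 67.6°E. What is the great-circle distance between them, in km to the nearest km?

3812 km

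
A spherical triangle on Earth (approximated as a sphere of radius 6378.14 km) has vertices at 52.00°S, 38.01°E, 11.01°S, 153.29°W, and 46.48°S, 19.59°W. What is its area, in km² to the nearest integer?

Side lengths (central angles): a = 1.9055, b = 0.6459, c = 2.0288 rad; semiperimeter s = 2.2901.
By l'Huilier's theorem, tan(E/4) = √[tan(s/2) tan((s−a)/2) tan((s−b)/2) tan((s−c)/2)], giving spherical excess E = 0.9663 rad.
Area = E·R² = 0.9663 × (6378.14)² ≈ 39311376 km².

39311376 km²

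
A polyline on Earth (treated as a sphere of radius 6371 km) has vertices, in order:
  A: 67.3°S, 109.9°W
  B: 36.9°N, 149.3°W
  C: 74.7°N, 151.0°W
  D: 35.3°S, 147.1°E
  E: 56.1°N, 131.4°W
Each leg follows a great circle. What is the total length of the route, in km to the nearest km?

41995 km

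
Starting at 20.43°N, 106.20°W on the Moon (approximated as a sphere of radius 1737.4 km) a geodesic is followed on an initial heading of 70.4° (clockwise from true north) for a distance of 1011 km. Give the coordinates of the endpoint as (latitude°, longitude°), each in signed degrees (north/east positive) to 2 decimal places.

27.67°, -70.42°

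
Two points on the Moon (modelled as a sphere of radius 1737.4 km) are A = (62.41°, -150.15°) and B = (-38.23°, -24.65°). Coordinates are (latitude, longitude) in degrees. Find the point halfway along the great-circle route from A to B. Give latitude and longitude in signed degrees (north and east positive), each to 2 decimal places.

22.69°, -60.78°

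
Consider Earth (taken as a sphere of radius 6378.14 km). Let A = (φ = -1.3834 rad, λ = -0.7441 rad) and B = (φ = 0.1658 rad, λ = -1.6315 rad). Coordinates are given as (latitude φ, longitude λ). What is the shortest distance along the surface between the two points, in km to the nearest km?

10313 km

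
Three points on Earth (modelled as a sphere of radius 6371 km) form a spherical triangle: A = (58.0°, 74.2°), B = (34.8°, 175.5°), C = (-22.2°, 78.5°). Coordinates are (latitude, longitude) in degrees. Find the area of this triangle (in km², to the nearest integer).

46954824 km²

Side lengths (central angles): a = 1.8842, b = 1.4012, c = 1.1607 rad; semiperimeter s = 2.2230.
By l'Huilier's theorem, tan(E/4) = √[tan(s/2) tan((s−a)/2) tan((s−b)/2) tan((s−c)/2)], giving spherical excess E = 1.1568 rad.
Area = E·R² = 1.1568 × (6371)² ≈ 46954824 km².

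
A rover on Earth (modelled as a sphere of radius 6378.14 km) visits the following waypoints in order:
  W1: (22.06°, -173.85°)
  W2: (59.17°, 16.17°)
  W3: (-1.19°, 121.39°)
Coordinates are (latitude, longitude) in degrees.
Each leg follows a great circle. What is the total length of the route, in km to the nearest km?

Leg W1→W2: central angle 1.7165 rad, distance 10948.3 km.
Leg W2→W3: central angle 1.7237 rad, distance 10994.2 km.
Total: 10948.3 + 10994.2 ≈ 21943 km.

21943 km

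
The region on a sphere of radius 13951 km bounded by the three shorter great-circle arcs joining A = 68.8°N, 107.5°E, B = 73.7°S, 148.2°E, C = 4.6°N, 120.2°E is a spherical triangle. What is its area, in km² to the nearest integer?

Side lengths (central angles): a = 1.3999, b = 1.1303, c = 2.5286 rad; semiperimeter s = 2.5294.
By l'Huilier's theorem, tan(E/4) = √[tan(s/2) tan((s−a)/2) tan((s−b)/2) tan((s−c)/2)], giving spherical excess E = 0.1054 rad.
Area = E·R² = 0.1054 × (13951)² ≈ 20521958 km².

20521958 km²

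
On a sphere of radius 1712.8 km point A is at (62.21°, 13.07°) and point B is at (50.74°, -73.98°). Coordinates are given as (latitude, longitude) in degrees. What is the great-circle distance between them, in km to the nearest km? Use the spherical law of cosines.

Let φ₁ = 1.0858 rad, φ₂ = 0.8856 rad, and Δλ = -1.5193 rad.
cos c = sin φ₁ sin φ₂ + cos φ₁ cos φ₂ cos Δλ = (0.8847)(0.7743) + (0.4662)(0.6328)(0.0515) = 0.70016,
so c = arccos(0.70016) = 0.79517 rad.
Distance = R·c = 1712.8 × 0.7952 ≈ 1362 km.

1362 km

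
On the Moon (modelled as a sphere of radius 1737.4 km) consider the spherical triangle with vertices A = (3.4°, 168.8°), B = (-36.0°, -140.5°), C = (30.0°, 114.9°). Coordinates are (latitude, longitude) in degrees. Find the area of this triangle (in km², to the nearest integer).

Side lengths (central angles): a = 2.0607, b = 1.0015, c = 1.0740 rad; semiperimeter s = 2.0681.
By l'Huilier's theorem, tan(E/4) = √[tan(s/2) tan((s−a)/2) tan((s−b)/2) tan((s−c)/2)], giving spherical excess E = 0.1785 rad.
Area = E·R² = 0.1785 × (1737.4)² ≈ 538949 km².

538949 km²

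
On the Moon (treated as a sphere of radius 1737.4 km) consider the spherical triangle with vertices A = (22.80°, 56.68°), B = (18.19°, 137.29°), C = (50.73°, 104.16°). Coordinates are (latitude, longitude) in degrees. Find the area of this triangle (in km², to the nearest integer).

902775 km²

Side lengths (central angles): a = 0.7299, b = 0.8032, c = 1.3038 rad; semiperimeter s = 1.4185.
By l'Huilier's theorem, tan(E/4) = √[tan(s/2) tan((s−a)/2) tan((s−b)/2) tan((s−c)/2)], giving spherical excess E = 0.2991 rad.
Area = E·R² = 0.2991 × (1737.4)² ≈ 902775 km².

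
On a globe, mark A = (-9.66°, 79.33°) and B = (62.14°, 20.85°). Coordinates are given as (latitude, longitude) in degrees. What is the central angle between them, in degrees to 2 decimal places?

With latitudes φ₁ = -9.660°, φ₂ = 62.140° and longitude difference Δλ = -58.480°:
Haversine: a = sin²(Δφ/2) + cos φ₁ cos φ₂ sin²(Δλ/2) = 0.3438 + (0.9858)(0.4673)(0.2386) = 0.45375.
Central angle c = 2·arcsin(√a) = 1.47817 rad.
So the angular separation is 84.69°.

84.69°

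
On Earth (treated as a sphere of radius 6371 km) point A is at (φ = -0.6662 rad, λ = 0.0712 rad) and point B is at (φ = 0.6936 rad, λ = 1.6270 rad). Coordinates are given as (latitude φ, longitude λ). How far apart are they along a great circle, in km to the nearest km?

12533 km

Let φ₁ = -0.6662 rad, φ₂ = 0.6936 rad, and Δλ = 1.5558 rad.
Haversine: a = sin²(Δφ/2) + cos φ₁ cos φ₂ sin²(Δλ/2) = 0.3953 + (0.7862)(0.7689)(0.4925) = 0.69301.
Central angle c = 2·arcsin(√a) = 1.96712 rad.
Distance = R·c = 6371 × 1.9671 ≈ 12533 km.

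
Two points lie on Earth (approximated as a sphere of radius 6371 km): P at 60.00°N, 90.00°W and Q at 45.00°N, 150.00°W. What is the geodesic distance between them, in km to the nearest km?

4214 km

With latitudes φ₁ = 60.000°, φ₂ = 45.000° and longitude difference Δλ = -60.000°:
cos c = sin φ₁ sin φ₂ + cos φ₁ cos φ₂ cos Δλ = (0.8660)(0.7071) + (0.5000)(0.7071)(0.5000) = 0.78915,
so c = arccos(0.78915) = 0.66137 rad.
Distance = R·c = 6371 × 0.6614 ≈ 4214 km.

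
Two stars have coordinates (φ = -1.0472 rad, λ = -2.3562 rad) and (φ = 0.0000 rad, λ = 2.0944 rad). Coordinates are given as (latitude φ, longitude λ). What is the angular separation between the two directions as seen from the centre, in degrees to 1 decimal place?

97.4°

Let φ₁ = -1.0472 rad, φ₂ = 0.0000 rad, and Δλ = -1.8326 rad.
cos c = sin φ₁ sin φ₂ + cos φ₁ cos φ₂ cos Δλ = (-0.8660)(0.0000) + (0.5000)(1.0000)(-0.2588) = -0.12940,
so c = arccos(-0.12940) = 1.70056 rad.
So the angular separation is 97.4°.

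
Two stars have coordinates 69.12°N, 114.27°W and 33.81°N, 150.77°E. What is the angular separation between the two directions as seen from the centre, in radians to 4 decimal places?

1.0538 rad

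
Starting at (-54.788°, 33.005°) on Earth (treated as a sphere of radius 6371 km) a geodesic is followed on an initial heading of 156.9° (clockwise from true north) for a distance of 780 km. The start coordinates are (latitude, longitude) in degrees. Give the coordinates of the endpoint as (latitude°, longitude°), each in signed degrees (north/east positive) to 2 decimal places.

-61.13°, 38.70°

Angular distance δ = d/R = 780/6371 = 0.12243 rad; initial bearing θ = 2.7384 rad.
sin φ₂ = sin φ₁ cos δ + cos φ₁ sin δ cos θ = (-0.8170)(0.9925) + (0.5766)(0.1221)(-0.9198) = -0.8757, so φ₂ = -61.13°.
Δλ = atan2(sin θ sin δ cos φ₁, cos δ − sin φ₁ sin φ₂) = atan2(0.0276, 0.2771) = 5.694°.
λ₂ = 33.005° + 5.694° = 38.70°.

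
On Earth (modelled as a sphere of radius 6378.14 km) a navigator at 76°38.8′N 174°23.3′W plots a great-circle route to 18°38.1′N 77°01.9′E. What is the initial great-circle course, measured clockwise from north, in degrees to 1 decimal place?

With φ₁ = 1.3377, φ₂ = 0.3252, Δλ = -1.8951 rad, the forward-azimuth formula gives
θ = atan2( sin Δλ cos φ₂ , cos φ₁ sin φ₂ − sin φ₁ cos φ₂ cos Δλ ) = atan2(-0.8982, 0.3676) = -67.74°.
Adding 360° brings this into [0°, 360°): 292.3°.

292.3°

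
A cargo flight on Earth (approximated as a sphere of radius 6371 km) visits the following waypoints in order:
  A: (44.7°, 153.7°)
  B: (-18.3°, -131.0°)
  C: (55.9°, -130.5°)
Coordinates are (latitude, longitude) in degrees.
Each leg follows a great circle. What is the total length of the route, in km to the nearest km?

18575 km

Leg A→B: central angle 1.6204 rad, distance 10323.7 km.
Leg B→C: central angle 1.2951 rad, distance 8250.8 km.
Total: 10323.7 + 8250.8 ≈ 18575 km.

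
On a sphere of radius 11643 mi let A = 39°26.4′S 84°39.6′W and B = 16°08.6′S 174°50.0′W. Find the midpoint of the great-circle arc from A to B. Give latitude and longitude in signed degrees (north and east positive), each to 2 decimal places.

-36.58°, -135.97°

The central angle between A and B is δ = 1.3955 rad.
With f = 0.5, the slerp weights are sin((1−f)δ)/sin δ = 0.6525 and sin(fδ)/sin δ = 0.6525.
Weighted sum of the unit vectors: (0.6525)·(0.0719,-0.7689,-0.6353) + (0.6525)·(-0.9567,-0.0865,-0.2780) = (-0.5773, -0.5582, -0.5959).
Converting back: φ = atan2(z, √(x²+y²)) = -36.58°, λ = atan2(y, x) = -135.97°.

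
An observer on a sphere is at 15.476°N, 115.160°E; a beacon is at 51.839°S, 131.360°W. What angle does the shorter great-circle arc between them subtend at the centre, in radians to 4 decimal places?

With latitudes φ₁ = 15.476°, φ₂ = -51.839° and longitude difference Δλ = 113.480°:
cos c = sin φ₁ sin φ₂ + cos φ₁ cos φ₂ cos Δλ = (0.2668)(-0.7863) + (0.9637)(0.6179)(-0.3984) = -0.44706,
so c = arccos(-0.44706) = 2.03427 rad.
So the angular separation is 2.0343 rad.

2.0343 rad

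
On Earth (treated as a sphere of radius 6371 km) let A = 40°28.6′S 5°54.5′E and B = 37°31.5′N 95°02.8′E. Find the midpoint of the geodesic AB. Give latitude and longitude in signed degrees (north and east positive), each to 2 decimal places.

-2.07°, 51.65°

The central angle between A and B is δ = 1.9674 rad.
With f = 0.5, the slerp weights are sin((1−f)δ)/sin δ = 0.9026 and sin(fδ)/sin δ = 0.9026.
Weighted sum of the unit vectors: (0.9026)·(0.7566,0.0783,-0.6491) + (0.9026)·(-0.0698,0.7900,0.6091) = (0.6200, 0.7838, -0.0361).
Converting back: φ = atan2(z, √(x²+y²)) = -2.07°, λ = atan2(y, x) = 51.65°.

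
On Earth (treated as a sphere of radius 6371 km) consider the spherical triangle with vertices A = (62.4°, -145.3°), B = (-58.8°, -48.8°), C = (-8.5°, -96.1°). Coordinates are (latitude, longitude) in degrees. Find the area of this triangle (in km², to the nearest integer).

6825191 km²

Side lengths (central angles): a = 1.0771, b = 1.4016, c = 2.4738 rad; semiperimeter s = 2.4762.
By l'Huilier's theorem, tan(E/4) = √[tan(s/2) tan((s−a)/2) tan((s−b)/2) tan((s−c)/2)], giving spherical excess E = 0.1682 rad.
Area = E·R² = 0.1682 × (6371)² ≈ 6825191 km².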